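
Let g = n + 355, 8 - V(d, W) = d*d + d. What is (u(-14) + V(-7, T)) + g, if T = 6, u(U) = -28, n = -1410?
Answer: -1117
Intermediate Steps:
V(d, W) = 8 - d - d**2 (V(d, W) = 8 - (d*d + d) = 8 - (d**2 + d) = 8 - (d + d**2) = 8 + (-d - d**2) = 8 - d - d**2)
g = -1055 (g = -1410 + 355 = -1055)
(u(-14) + V(-7, T)) + g = (-28 + (8 - 1*(-7) - 1*(-7)**2)) - 1055 = (-28 + (8 + 7 - 1*49)) - 1055 = (-28 + (8 + 7 - 49)) - 1055 = (-28 - 34) - 1055 = -62 - 1055 = -1117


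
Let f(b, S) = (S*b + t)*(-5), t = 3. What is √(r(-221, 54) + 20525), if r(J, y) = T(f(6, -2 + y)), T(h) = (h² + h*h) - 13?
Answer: √4981762 ≈ 2232.0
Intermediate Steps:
f(b, S) = -15 - 5*S*b (f(b, S) = (S*b + 3)*(-5) = (3 + S*b)*(-5) = -15 - 5*S*b)
T(h) = -13 + 2*h² (T(h) = (h² + h²) - 13 = 2*h² - 13 = -13 + 2*h²)
r(J, y) = -13 + 2*(45 - 30*y)² (r(J, y) = -13 + 2*(-15 - 5*(-2 + y)*6)² = -13 + 2*(-15 + (60 - 30*y))² = -13 + 2*(45 - 30*y)²)
√(r(-221, 54) + 20525) = √((-13 + 450*(-3 + 2*54)²) + 20525) = √((-13 + 450*(-3 + 108)²) + 20525) = √((-13 + 450*105²) + 20525) = √((-13 + 450*11025) + 20525) = √((-13 + 4961250) + 20525) = √(4961237 + 20525) = √4981762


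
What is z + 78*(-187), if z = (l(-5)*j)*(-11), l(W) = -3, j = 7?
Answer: -14355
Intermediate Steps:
z = 231 (z = -3*7*(-11) = -21*(-11) = 231)
z + 78*(-187) = 231 + 78*(-187) = 231 - 14586 = -14355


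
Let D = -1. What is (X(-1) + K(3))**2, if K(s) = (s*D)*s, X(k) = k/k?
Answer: 64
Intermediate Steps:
X(k) = 1
K(s) = -s**2 (K(s) = (s*(-1))*s = (-s)*s = -s**2)
(X(-1) + K(3))**2 = (1 - 1*3**2)**2 = (1 - 1*9)**2 = (1 - 9)**2 = (-8)**2 = 64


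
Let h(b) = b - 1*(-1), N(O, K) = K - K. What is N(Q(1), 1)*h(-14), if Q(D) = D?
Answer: 0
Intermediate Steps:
N(O, K) = 0
h(b) = 1 + b (h(b) = b + 1 = 1 + b)
N(Q(1), 1)*h(-14) = 0*(1 - 14) = 0*(-13) = 0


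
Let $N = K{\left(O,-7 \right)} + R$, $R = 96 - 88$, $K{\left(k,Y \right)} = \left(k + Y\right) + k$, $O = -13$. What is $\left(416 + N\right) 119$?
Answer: $46529$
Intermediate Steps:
$K{\left(k,Y \right)} = Y + 2 k$ ($K{\left(k,Y \right)} = \left(Y + k\right) + k = Y + 2 k$)
$R = 8$ ($R = 96 - 88 = 8$)
$N = -25$ ($N = \left(-7 + 2 \left(-13\right)\right) + 8 = \left(-7 - 26\right) + 8 = -33 + 8 = -25$)
$\left(416 + N\right) 119 = \left(416 - 25\right) 119 = 391 \cdot 119 = 46529$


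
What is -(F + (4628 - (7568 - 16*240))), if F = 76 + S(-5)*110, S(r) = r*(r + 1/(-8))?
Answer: -15179/4 ≈ -3794.8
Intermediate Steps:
S(r) = r*(-⅛ + r) (S(r) = r*(r + 1*(-⅛)) = r*(r - ⅛) = r*(-⅛ + r))
F = 11579/4 (F = 76 - 5*(-⅛ - 5)*110 = 76 - 5*(-41/8)*110 = 76 + (205/8)*110 = 76 + 11275/4 = 11579/4 ≈ 2894.8)
-(F + (4628 - (7568 - 16*240))) = -(11579/4 + (4628 - (7568 - 16*240))) = -(11579/4 + (4628 - (7568 - 3840))) = -(11579/4 + (4628 - 1*3728)) = -(11579/4 + (4628 - 3728)) = -(11579/4 + 900) = -1*15179/4 = -15179/4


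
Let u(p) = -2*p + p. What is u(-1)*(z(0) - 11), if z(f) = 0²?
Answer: -11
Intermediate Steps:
z(f) = 0
u(p) = -p
u(-1)*(z(0) - 11) = (-1*(-1))*(0 - 11) = 1*(-11) = -11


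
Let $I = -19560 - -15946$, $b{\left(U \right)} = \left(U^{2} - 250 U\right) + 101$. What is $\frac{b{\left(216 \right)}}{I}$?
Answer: $\frac{7243}{3614} \approx 2.0042$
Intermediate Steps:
$b{\left(U \right)} = 101 + U^{2} - 250 U$
$I = -3614$ ($I = -19560 + 15946 = -3614$)
$\frac{b{\left(216 \right)}}{I} = \frac{101 + 216^{2} - 54000}{-3614} = \left(101 + 46656 - 54000\right) \left(- \frac{1}{3614}\right) = \left(-7243\right) \left(- \frac{1}{3614}\right) = \frac{7243}{3614}$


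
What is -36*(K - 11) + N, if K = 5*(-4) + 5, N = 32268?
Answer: 33204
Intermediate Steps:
K = -15 (K = -20 + 5 = -15)
-36*(K - 11) + N = -36*(-15 - 11) + 32268 = -36*(-26) + 32268 = 936 + 32268 = 33204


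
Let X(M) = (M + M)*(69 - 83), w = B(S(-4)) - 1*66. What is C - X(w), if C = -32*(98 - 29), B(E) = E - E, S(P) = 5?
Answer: -4056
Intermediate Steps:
B(E) = 0
C = -2208 (C = -32*69 = -2208)
w = -66 (w = 0 - 1*66 = 0 - 66 = -66)
X(M) = -28*M (X(M) = (2*M)*(-14) = -28*M)
C - X(w) = -2208 - (-28)*(-66) = -2208 - 1*1848 = -2208 - 1848 = -4056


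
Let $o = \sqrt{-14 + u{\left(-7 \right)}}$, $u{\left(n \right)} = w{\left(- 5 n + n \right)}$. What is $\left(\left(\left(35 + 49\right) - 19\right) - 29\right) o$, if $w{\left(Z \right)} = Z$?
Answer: $36 \sqrt{14} \approx 134.7$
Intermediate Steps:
$u{\left(n \right)} = - 4 n$ ($u{\left(n \right)} = - 5 n + n = - 4 n$)
$o = \sqrt{14}$ ($o = \sqrt{-14 - -28} = \sqrt{-14 + 28} = \sqrt{14} \approx 3.7417$)
$\left(\left(\left(35 + 49\right) - 19\right) - 29\right) o = \left(\left(\left(35 + 49\right) - 19\right) - 29\right) \sqrt{14} = \left(\left(84 - 19\right) - 29\right) \sqrt{14} = \left(65 - 29\right) \sqrt{14} = 36 \sqrt{14}$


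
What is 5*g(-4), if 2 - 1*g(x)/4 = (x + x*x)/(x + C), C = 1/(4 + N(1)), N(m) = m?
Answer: 1960/19 ≈ 103.16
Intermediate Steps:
C = 1/5 (C = 1/(4 + 1) = 1/5 ≈ 0.20000)
g(x) = 8 - 4*(x + x**2)/(1/5 + x) (g(x) = 8 - 4*(x + x*x)/(x + 1/5) = 8 - 4*(x + x**2)/(1/5 + x))
5*g(-4) = 5*(4*(2 - 5*(-4)**2 + 5*(-4))/(1 + 5*(-4))) = 5*(4*(2 - 5*16 - 20)/(1 - 20)) = 5*(4*(2 - 80 - 20)/(-19)) = 5*(4*(-1/19)*(-98)) = 5*(392/19) = 1960/19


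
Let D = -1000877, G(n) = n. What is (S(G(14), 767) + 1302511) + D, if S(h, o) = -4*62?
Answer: 301386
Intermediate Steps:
S(h, o) = -248
(S(G(14), 767) + 1302511) + D = (-248 + 1302511) - 1000877 = 1302263 - 1000877 = 301386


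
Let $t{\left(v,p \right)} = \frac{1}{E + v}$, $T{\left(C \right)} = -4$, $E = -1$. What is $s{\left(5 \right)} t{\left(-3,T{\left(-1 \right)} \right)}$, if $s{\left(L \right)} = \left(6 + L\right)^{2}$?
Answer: $- \frac{121}{4} \approx -30.25$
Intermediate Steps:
$t{\left(v,p \right)} = \frac{1}{-1 + v}$
$s{\left(5 \right)} t{\left(-3,T{\left(-1 \right)} \right)} = \frac{\left(6 + 5\right)^{2}}{-1 - 3} = \frac{11^{2}}{-4} = 121 \left(- \frac{1}{4}\right) = - \frac{121}{4}$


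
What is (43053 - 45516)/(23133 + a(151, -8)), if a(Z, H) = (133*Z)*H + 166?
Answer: 2463/137365 ≈ 0.017930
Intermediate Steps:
a(Z, H) = 166 + 133*H*Z (a(Z, H) = 133*H*Z + 166 = 166 + 133*H*Z)
(43053 - 45516)/(23133 + a(151, -8)) = (43053 - 45516)/(23133 + (166 + 133*(-8)*151)) = -2463/(23133 + (166 - 160664)) = -2463/(23133 - 160498) = -2463/(-137365) = -2463*(-1/137365) = 2463/137365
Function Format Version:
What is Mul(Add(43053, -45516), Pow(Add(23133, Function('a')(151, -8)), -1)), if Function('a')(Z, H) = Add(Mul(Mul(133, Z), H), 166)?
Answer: Rational(2463, 137365) ≈ 0.017930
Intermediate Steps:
Function('a')(Z, H) = Add(166, Mul(133, H, Z)) (Function('a')(Z, H) = Add(Mul(133, H, Z), 166) = Add(166, Mul(133, H, Z)))
Mul(Add(43053, -45516), Pow(Add(23133, Function('a')(151, -8)), -1)) = Mul(Add(43053, -45516), Pow(Add(23133, Add(166, Mul(133, -8, 151))), -1)) = Mul(-2463, Pow(Add(23133, Add(166, -160664)), -1)) = Mul(-2463, Pow(Add(23133, -160498), -1)) = Mul(-2463, Pow(-137365, -1)) = Mul(-2463, Rational(-1, 137365)) = Rational(2463, 137365)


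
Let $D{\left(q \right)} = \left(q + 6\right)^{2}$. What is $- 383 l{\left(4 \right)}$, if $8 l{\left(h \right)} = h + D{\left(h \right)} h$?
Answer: $- \frac{38683}{2} \approx -19342.0$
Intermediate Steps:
$D{\left(q \right)} = \left(6 + q\right)^{2}$
$l{\left(h \right)} = \frac{h}{8} + \frac{h \left(6 + h\right)^{2}}{8}$ ($l{\left(h \right)} = \frac{h + \left(6 + h\right)^{2} h}{8} = \frac{h + h \left(6 + h\right)^{2}}{8} = \frac{h}{8} + \frac{h \left(6 + h\right)^{2}}{8}$)
$- 383 l{\left(4 \right)} = - 383 \cdot \frac{1}{8} \cdot 4 \left(1 + \left(6 + 4\right)^{2}\right) = - 383 \cdot \frac{1}{8} \cdot 4 \left(1 + 10^{2}\right) = - 383 \cdot \frac{1}{8} \cdot 4 \left(1 + 100\right) = - 383 \cdot \frac{1}{8} \cdot 4 \cdot 101 = \left(-383\right) \frac{101}{2} = - \frac{38683}{2}$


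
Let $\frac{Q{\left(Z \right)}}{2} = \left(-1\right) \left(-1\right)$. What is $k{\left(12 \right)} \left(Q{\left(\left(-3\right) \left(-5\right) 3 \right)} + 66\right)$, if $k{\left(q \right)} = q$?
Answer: $816$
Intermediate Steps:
$Q{\left(Z \right)} = 2$ ($Q{\left(Z \right)} = 2 \left(\left(-1\right) \left(-1\right)\right) = 2 \cdot 1 = 2$)
$k{\left(12 \right)} \left(Q{\left(\left(-3\right) \left(-5\right) 3 \right)} + 66\right) = 12 \left(2 + 66\right) = 12 \cdot 68 = 816$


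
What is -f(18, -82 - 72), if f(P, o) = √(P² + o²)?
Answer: -2*√6010 ≈ -155.05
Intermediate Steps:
-f(18, -82 - 72) = -√(18² + (-82 - 72)²) = -√(324 + (-154)²) = -√(324 + 23716) = -√24040 = -2*√6010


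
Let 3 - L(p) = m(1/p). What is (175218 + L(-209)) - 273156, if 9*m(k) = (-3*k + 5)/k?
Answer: -880367/9 ≈ -97819.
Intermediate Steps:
m(k) = (5 - 3*k)/(9*k) (m(k) = ((-3*k + 5)/k)/9 = ((5 - 3*k)/k)/9 = (5 - 3*k)/(9*k))
L(p) = 3 - p*(5 - 3/p)/9 (L(p) = 3 - (5 - 3/p)/(9*(1/p)) = 3 - p*(5 - 3/p)/9)
(175218 + L(-209)) - 273156 = (175218 + (10/3 - 5/9*(-209))) - 273156 = (175218 + (10/3 + 1045/9)) - 273156 = (175218 + 1075/9) - 273156 = 1578037/9 - 273156 = -880367/9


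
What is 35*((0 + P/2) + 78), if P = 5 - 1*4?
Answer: 5495/2 ≈ 2747.5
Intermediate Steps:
P = 1 (P = 5 - 4 = 1)
35*((0 + P/2) + 78) = 35*((0 + 1/2) + 78) = 35*(1/2 + 78) = 35*(157/2) = 5495/2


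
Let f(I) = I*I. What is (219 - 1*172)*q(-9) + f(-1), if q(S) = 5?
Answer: 236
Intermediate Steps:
f(I) = I²
(219 - 1*172)*q(-9) + f(-1) = (219 - 1*172)*5 + (-1)² = (219 - 172)*5 + 1 = 47*5 + 1 = 235 + 1 = 236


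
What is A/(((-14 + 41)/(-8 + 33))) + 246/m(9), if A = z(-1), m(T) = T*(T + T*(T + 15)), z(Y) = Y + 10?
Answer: 5707/675 ≈ 8.4548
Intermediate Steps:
z(Y) = 10 + Y
m(T) = T*(T + T*(15 + T))
A = 9 (A = 10 - 1 = 9)
A/(((-14 + 41)/(-8 + 33))) + 246/m(9) = 9/(((-14 + 41)/(-8 + 33))) + 246/((9²*(16 + 9))) = 9/((27/25)) + 246/((81*25)) = 9/((27*(1/25))) + 246/2025 = 9/(27/25) + 246*(1/2025) = 9*(25/27) + 82/675 = 25/3 + 82/675 = 5707/675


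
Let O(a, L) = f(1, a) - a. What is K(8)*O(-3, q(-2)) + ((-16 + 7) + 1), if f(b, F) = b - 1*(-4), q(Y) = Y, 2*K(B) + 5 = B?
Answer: 4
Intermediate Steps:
K(B) = -5/2 + B/2
f(b, F) = 4 + b (f(b, F) = b + 4 = 4 + b)
O(a, L) = 5 - a (O(a, L) = (4 + 1) - a = 5 - a)
K(8)*O(-3, q(-2)) + ((-16 + 7) + 1) = (-5/2 + (½)*8)*(5 - 1*(-3)) + ((-16 + 7) + 1) = (-5/2 + 4)*(5 + 3) + (-9 + 1) = (3/2)*8 - 8 = 12 - 8 = 4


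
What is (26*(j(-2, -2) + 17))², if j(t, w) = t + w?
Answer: 114244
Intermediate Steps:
(26*(j(-2, -2) + 17))² = (26*((-2 - 2) + 17))² = (26*(-4 + 17))² = (26*13)² = 338² = 114244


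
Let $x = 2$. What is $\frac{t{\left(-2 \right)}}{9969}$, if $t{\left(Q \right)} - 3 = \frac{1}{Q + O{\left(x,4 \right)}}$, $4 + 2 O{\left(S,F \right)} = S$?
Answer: $\frac{8}{29907} \approx 0.0002675$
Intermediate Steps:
$O{\left(S,F \right)} = -2 + \frac{S}{2}$
$t{\left(Q \right)} = 3 + \frac{1}{-1 + Q}$ ($t{\left(Q \right)} = 3 + \frac{1}{Q + \left(-2 + \frac{1}{2} \cdot 2\right)} = 3 + \frac{1}{Q + \left(-2 + 1\right)} = 3 + \frac{1}{Q - 1} = 3 + \frac{1}{-1 + Q}$)
$\frac{t{\left(-2 \right)}}{9969} = \frac{\frac{1}{-1 - 2} \left(-2 + 3 \left(-2\right)\right)}{9969} = \frac{-2 - 6}{-3} \cdot \frac{1}{9969} = \left(- \frac{1}{3}\right) \left(-8\right) \frac{1}{9969} = \frac{8}{3} \cdot \frac{1}{9969} = \frac{8}{29907}$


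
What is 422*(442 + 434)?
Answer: 369672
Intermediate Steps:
422*(442 + 434) = 422*876 = 369672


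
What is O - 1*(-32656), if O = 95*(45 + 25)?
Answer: 39306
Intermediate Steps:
O = 6650 (O = 95*70 = 6650)
O - 1*(-32656) = 6650 - 1*(-32656) = 6650 + 32656 = 39306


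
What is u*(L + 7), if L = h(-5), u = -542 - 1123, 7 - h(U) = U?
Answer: -31635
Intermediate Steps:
h(U) = 7 - U
u = -1665
L = 12 (L = 7 - 1*(-5) = 7 + 5 = 12)
u*(L + 7) = -1665*(12 + 7) = -1665*19 = -31635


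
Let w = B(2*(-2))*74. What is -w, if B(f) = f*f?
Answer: -1184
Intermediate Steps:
B(f) = f**2
w = 1184 (w = (2*(-2))**2*74 = (-4)**2*74 = 16*74 = 1184)
-w = -1*1184 = -1184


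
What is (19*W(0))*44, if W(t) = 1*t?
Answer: 0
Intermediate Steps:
W(t) = t
(19*W(0))*44 = (19*0)*44 = 0*44 = 0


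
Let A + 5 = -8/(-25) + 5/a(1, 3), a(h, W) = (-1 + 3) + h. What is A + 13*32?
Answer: 30974/75 ≈ 412.99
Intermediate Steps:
a(h, W) = 2 + h
A = -226/75 (A = -5 + (-8/(-25) + 5/(2 + 1)) = -5 + (-8*(-1/25) + 5/3) = -5 + (8/25 + 5*(⅓)) = -5 + (8/25 + 5/3) = -5 + 149/75 = -226/75 ≈ -3.0133)
A + 13*32 = -226/75 + 13*32 = -226/75 + 416 = 30974/75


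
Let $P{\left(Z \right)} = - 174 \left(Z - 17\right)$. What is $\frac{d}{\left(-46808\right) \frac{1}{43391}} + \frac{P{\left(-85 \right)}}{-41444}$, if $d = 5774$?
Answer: $- \frac{1298024417485}{242488844} \approx -5352.9$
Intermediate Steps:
$P{\left(Z \right)} = 2958 - 174 Z$ ($P{\left(Z \right)} = - 174 \left(-17 + Z\right) = 2958 - 174 Z$)
$\frac{d}{\left(-46808\right) \frac{1}{43391}} + \frac{P{\left(-85 \right)}}{-41444} = \frac{5774}{\left(-46808\right) \frac{1}{43391}} + \frac{2958 - -14790}{-41444} = \frac{5774}{\left(-46808\right) \frac{1}{43391}} + \left(2958 + 14790\right) \left(- \frac{1}{41444}\right) = \frac{5774}{- \frac{46808}{43391}} + 17748 \left(- \frac{1}{41444}\right) = 5774 \left(- \frac{43391}{46808}\right) - \frac{4437}{10361} = - \frac{125269817}{23404} - \frac{4437}{10361} = - \frac{1298024417485}{242488844}$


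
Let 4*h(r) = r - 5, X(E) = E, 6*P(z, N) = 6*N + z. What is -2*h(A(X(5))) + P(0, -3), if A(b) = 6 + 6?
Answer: -13/2 ≈ -6.5000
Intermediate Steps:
P(z, N) = N + z/6 (P(z, N) = (6*N + z)/6 = (z + 6*N)/6 = N + z/6)
A(b) = 12
h(r) = -5/4 + r/4 (h(r) = (r - 5)/4 = (-5 + r)/4 = -5/4 + r/4)
-2*h(A(X(5))) + P(0, -3) = -2*(-5/4 + (¼)*12) + (-3 + (⅙)*0) = -2*(-5/4 + 3) + (-3 + 0) = -2*7/4 - 3 = -7/2 - 3 = -13/2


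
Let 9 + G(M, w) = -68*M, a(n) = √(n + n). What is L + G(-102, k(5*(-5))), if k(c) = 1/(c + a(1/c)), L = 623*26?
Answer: 23125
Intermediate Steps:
L = 16198
a(n) = √2*√n (a(n) = √(2*n) = √2*√n)
k(c) = 1/(c + √2*√(1/c))
G(M, w) = -9 - 68*M
L + G(-102, k(5*(-5))) = 16198 + (-9 - 68*(-102)) = 16198 + (-9 + 6936) = 16198 + 6927 = 23125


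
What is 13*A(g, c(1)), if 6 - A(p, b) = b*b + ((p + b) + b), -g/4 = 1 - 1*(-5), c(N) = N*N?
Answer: 351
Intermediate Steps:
c(N) = N**2
g = -24 (g = -4*(1 - 1*(-5)) = -4*(1 + 5) = -4*6 = -24)
A(p, b) = 6 - p - b**2 - 2*b (A(p, b) = 6 - (b*b + ((p + b) + b)) = 6 - (b**2 + ((b + p) + b)) = 6 - (b**2 + (p + 2*b)) = 6 - (p + b**2 + 2*b) = 6 + (-p - b**2 - 2*b) = 6 - p - b**2 - 2*b)
13*A(g, c(1)) = 13*(6 - 1*(-24) - (1**2)**2 - 2*1**2) = 13*(6 + 24 - 1*1**2 - 2*1) = 13*(6 + 24 - 1*1 - 2) = 13*(6 + 24 - 1 - 2) = 13*27 = 351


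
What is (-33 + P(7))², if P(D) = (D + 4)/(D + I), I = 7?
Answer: 203401/196 ≈ 1037.8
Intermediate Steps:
P(D) = (4 + D)/(7 + D) (P(D) = (D + 4)/(D + 7) = (4 + D)/(7 + D))
(-33 + P(7))² = (-33 + (4 + 7)/(7 + 7))² = (-33 + 11/14)² = (-451/14)² = 203401/196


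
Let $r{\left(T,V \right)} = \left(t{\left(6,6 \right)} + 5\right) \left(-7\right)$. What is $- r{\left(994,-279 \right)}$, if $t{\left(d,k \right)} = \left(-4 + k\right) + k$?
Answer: $91$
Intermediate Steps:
$t{\left(d,k \right)} = -4 + 2 k$
$r{\left(T,V \right)} = -91$ ($r{\left(T,V \right)} = \left(\left(-4 + 2 \cdot 6\right) + 5\right) \left(-7\right) = \left(\left(-4 + 12\right) + 5\right) \left(-7\right) = \left(8 + 5\right) \left(-7\right) = 13 \left(-7\right) = -91$)
$- r{\left(994,-279 \right)} = \left(-1\right) \left(-91\right) = 91$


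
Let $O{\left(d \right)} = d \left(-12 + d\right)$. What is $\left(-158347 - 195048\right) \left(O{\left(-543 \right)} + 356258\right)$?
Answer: $-232400680085$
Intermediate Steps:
$\left(-158347 - 195048\right) \left(O{\left(-543 \right)} + 356258\right) = \left(-158347 - 195048\right) \left(- 543 \left(-12 - 543\right) + 356258\right) = - 353395 \left(\left(-543\right) \left(-555\right) + 356258\right) = - 353395 \left(301365 + 356258\right) = \left(-353395\right) 657623 = -232400680085$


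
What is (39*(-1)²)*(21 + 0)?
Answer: 819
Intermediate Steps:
(39*(-1)²)*(21 + 0) = (39*1)*21 = 39*21 = 819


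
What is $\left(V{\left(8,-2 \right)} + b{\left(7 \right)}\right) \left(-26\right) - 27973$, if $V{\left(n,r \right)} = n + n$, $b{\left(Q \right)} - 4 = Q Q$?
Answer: $-29767$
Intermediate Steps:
$b{\left(Q \right)} = 4 + Q^{2}$ ($b{\left(Q \right)} = 4 + Q Q = 4 + Q^{2}$)
$V{\left(n,r \right)} = 2 n$
$\left(V{\left(8,-2 \right)} + b{\left(7 \right)}\right) \left(-26\right) - 27973 = \left(2 \cdot 8 + \left(4 + 7^{2}\right)\right) \left(-26\right) - 27973 = \left(16 + \left(4 + 49\right)\right) \left(-26\right) - 27973 = \left(16 + 53\right) \left(-26\right) - 27973 = 69 \left(-26\right) - 27973 = -1794 - 27973 = -29767$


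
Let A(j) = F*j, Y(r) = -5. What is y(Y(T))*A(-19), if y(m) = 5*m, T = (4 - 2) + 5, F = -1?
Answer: -475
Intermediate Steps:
T = 7 (T = 2 + 5 = 7)
A(j) = -j
y(Y(T))*A(-19) = (5*(-5))*(-1*(-19)) = -25*19 = -475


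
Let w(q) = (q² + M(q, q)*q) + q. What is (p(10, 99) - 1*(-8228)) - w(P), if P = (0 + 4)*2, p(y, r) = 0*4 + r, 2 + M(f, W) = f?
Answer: 8207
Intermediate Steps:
M(f, W) = -2 + f
p(y, r) = r (p(y, r) = 0 + r = r)
P = 8 (P = 4*2 = 8)
w(q) = q + q² + q*(-2 + q) (w(q) = (q² + (-2 + q)*q) + q = (q² + q*(-2 + q)) + q = q + q² + q*(-2 + q))
(p(10, 99) - 1*(-8228)) - w(P) = (99 - 1*(-8228)) - 8*(-1 + 2*8) = (99 + 8228) - 8*(-1 + 16) = 8327 - 8*15 = 8327 - 1*120 = 8327 - 120 = 8207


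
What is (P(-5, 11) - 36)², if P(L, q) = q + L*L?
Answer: 0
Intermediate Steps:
P(L, q) = q + L²
(P(-5, 11) - 36)² = ((11 + (-5)²) - 36)² = ((11 + 25) - 36)² = (36 - 36)² = 0² = 0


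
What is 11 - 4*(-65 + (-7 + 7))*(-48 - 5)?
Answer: -13769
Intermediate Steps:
11 - 4*(-65 + (-7 + 7))*(-48 - 5) = 11 - 4*(-65 + 0)*(-53) = 11 - (-260)*(-53) = 11 - 4*3445 = 11 - 13780 = -13769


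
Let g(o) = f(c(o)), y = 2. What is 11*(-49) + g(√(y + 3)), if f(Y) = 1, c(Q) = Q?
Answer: -538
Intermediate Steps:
g(o) = 1
11*(-49) + g(√(y + 3)) = 11*(-49) + 1 = -539 + 1 = -538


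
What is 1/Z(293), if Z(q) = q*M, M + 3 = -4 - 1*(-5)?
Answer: -1/586 ≈ -0.0017065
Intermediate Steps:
M = -2 (M = -3 + (-4 - 1*(-5)) = -3 + (-4 + 5) = -3 + 1 = -2)
Z(q) = -2*q (Z(q) = q*(-2) = -2*q)
1/Z(293) = 1/(-2*293) = 1/(-586) = -1/586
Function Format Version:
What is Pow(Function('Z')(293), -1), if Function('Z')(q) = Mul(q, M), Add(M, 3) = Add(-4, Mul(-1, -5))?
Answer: Rational(-1, 586) ≈ -0.0017065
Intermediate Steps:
M = -2 (M = Add(-3, Add(-4, Mul(-1, -5))) = Add(-3, Add(-4, 5)) = Add(-3, 1) = -2)
Function('Z')(q) = Mul(-2, q) (Function('Z')(q) = Mul(q, -2) = Mul(-2, q))
Pow(Function('Z')(293), -1) = Pow(Mul(-2, 293), -1) = Pow(-586, -1) = Rational(-1, 586)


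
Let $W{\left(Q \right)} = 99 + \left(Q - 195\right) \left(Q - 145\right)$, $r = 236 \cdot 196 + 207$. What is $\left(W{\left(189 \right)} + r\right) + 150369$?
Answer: $196667$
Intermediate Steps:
$r = 46463$ ($r = 46256 + 207 = 46463$)
$W{\left(Q \right)} = 99 + \left(-195 + Q\right) \left(-145 + Q\right)$
$\left(W{\left(189 \right)} + r\right) + 150369 = \left(\left(28374 + 189^{2} - 64260\right) + 46463\right) + 150369 = \left(\left(28374 + 35721 - 64260\right) + 46463\right) + 150369 = \left(-165 + 46463\right) + 150369 = 46298 + 150369 = 196667$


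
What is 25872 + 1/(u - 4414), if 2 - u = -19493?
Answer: 390175633/15081 ≈ 25872.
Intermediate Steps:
u = 19495 (u = 2 - 1*(-19493) = 2 + 19493 = 19495)
25872 + 1/(u - 4414) = 25872 + 1/(19495 - 4414) = 25872 + 1/15081 = 390175633/15081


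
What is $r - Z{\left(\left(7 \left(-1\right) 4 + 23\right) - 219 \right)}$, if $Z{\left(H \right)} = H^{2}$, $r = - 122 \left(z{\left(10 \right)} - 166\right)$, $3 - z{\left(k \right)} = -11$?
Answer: $-31632$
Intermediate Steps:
$z{\left(k \right)} = 14$ ($z{\left(k \right)} = 3 - -11 = 3 + 11 = 14$)
$r = 18544$ ($r = - 122 \left(14 - 166\right) = \left(-122\right) \left(-152\right) = 18544$)
$r - Z{\left(\left(7 \left(-1\right) 4 + 23\right) - 219 \right)} = 18544 - \left(\left(7 \left(-1\right) 4 + 23\right) - 219\right)^{2} = 18544 - \left(\left(\left(-7\right) 4 + 23\right) - 219\right)^{2} = 18544 - \left(\left(-28 + 23\right) - 219\right)^{2} = 18544 - \left(-5 - 219\right)^{2} = 18544 - \left(-224\right)^{2} = 18544 - 50176 = -31632$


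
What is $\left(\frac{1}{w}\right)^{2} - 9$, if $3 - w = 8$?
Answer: $- \frac{224}{25} \approx -8.96$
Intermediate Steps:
$w = -5$ ($w = 3 - 8 = -5$)
$\left(\frac{1}{w}\right)^{2} - 9 = \left(\frac{1}{-5}\right)^{2} - 9 = \left(- \frac{1}{5}\right)^{2} - 9 = \frac{1}{25} - 9 = - \frac{224}{25}$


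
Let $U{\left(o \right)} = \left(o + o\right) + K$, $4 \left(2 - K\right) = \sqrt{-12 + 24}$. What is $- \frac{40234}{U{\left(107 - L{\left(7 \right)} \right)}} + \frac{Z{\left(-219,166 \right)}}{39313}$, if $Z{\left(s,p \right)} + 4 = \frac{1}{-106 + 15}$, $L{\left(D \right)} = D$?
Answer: $- \frac{116300711998521}{583891732879} - \frac{80468 \sqrt{3}}{163213} \approx -200.04$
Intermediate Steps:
$K = 2 - \frac{\sqrt{3}}{2}$ ($K = 2 - \frac{\sqrt{-12 + 24}}{4} = 2 - \frac{\sqrt{12}}{4} = 2 - \frac{2 \sqrt{3}}{4} = 2 - \frac{\sqrt{3}}{2} \approx 1.134$)
$Z{\left(s,p \right)} = - \frac{365}{91}$ ($Z{\left(s,p \right)} = -4 + \frac{1}{-106 + 15} = -4 + \frac{1}{-91} = -4 - \frac{1}{91} = - \frac{365}{91}$)
$U{\left(o \right)} = 2 + 2 o - \frac{\sqrt{3}}{2}$ ($U{\left(o \right)} = \left(o + o\right) + \left(2 - \frac{\sqrt{3}}{2}\right) = 2 o + \left(2 - \frac{\sqrt{3}}{2}\right) = 2 + 2 o - \frac{\sqrt{3}}{2}$)
$- \frac{40234}{U{\left(107 - L{\left(7 \right)} \right)}} + \frac{Z{\left(-219,166 \right)}}{39313} = - \frac{40234}{2 + 2 \left(107 - 7\right) - \frac{\sqrt{3}}{2}} - \frac{365}{91 \cdot 39313} = - \frac{40234}{2 + 2 \left(107 - 7\right) - \frac{\sqrt{3}}{2}} - \frac{365}{3577483} = - \frac{40234}{2 + 2 \cdot 100 - \frac{\sqrt{3}}{2}} - \frac{365}{3577483} = - \frac{40234}{2 + 200 - \frac{\sqrt{3}}{2}} - \frac{365}{3577483} = - \frac{40234}{202 - \frac{\sqrt{3}}{2}} - \frac{365}{3577483} = - \frac{365}{3577483} - \frac{40234}{202 - \frac{\sqrt{3}}{2}}$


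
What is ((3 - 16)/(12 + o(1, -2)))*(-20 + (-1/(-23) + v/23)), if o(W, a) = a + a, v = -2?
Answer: 5993/184 ≈ 32.571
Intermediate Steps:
o(W, a) = 2*a
((3 - 16)/(12 + o(1, -2)))*(-20 + (-1/(-23) + v/23)) = ((3 - 16)/(12 + 2*(-2)))*(-20 + (-1/(-23) - 2/23)) = (-13/(12 - 4))*(-20 + (-1*(-1/23) - 2*1/23)) = (-13/8)*(-20 + (1/23 - 2/23)) = (-13*⅛)*(-20 - 1/23) = -13/8*(-461/23) = 5993/184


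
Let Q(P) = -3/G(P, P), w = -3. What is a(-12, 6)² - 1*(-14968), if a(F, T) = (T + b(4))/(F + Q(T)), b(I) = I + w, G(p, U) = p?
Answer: 9355196/625 ≈ 14968.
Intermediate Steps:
b(I) = -3 + I (b(I) = I - 3 = -3 + I)
Q(P) = -3/P
a(F, T) = (1 + T)/(F - 3/T) (a(F, T) = (T + (-3 + 4))/(F - 3/T) = (T + 1)/(F - 3/T) = (1 + T)/(F - 3/T))
a(-12, 6)² - 1*(-14968) = (6*(1 + 6)/(-3 - 12*6))² - 1*(-14968) = (6*7/(-3 - 72))² + 14968 = (6*7/(-75))² + 14968 = (6*(-1/75)*7)² + 14968 = (-14/25)² + 14968 = 196/625 + 14968 = 9355196/625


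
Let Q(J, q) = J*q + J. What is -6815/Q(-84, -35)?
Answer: -6815/2856 ≈ -2.3862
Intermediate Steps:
Q(J, q) = J + J*q
-6815/Q(-84, -35) = -6815*(-1/(84*(1 - 35))) = -6815/((-84*(-34))) = -6815/2856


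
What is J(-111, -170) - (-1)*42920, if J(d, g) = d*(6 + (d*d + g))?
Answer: -1306507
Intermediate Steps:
J(d, g) = d*(6 + g + d²) (J(d, g) = d*(6 + (d² + g)) = d*(6 + (g + d²)) = d*(6 + g + d²))
J(-111, -170) - (-1)*42920 = -111*(6 - 170 + (-111)²) - (-1)*42920 = -111*(6 - 170 + 12321) - 1*(-42920) = -111*12157 + 42920 = -1349427 + 42920 = -1306507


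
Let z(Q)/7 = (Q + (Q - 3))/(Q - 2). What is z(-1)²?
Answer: 1225/9 ≈ 136.11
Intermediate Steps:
z(Q) = 7*(-3 + 2*Q)/(-2 + Q) (z(Q) = 7*((Q + (Q - 3))/(Q - 2)) = 7*((Q + (-3 + Q))/(-2 + Q)) = 7*((-3 + 2*Q)/(-2 + Q)) = 7*(-3 + 2*Q)/(-2 + Q))
z(-1)² = (7*(-3 + 2*(-1))/(-2 - 1))² = (7*(-3 - 2)/(-3))² = (7*(-⅓)*(-5))² = (35/3)² = 1225/9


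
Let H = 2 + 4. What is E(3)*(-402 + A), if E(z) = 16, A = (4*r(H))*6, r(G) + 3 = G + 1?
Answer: -4896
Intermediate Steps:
H = 6
r(G) = -2 + G (r(G) = -3 + (G + 1) = -3 + (1 + G) = -2 + G)
A = 96 (A = (4*(-2 + 6))*6 = (4*4)*6 = 16*6 = 96)
E(3)*(-402 + A) = 16*(-402 + 96) = 16*(-306) = -4896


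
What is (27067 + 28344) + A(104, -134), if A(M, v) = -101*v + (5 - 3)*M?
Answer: 69153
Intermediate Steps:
A(M, v) = -101*v + 2*M
(27067 + 28344) + A(104, -134) = (27067 + 28344) + (-101*(-134) + 2*104) = 55411 + (13534 + 208) = 55411 + 13742 = 69153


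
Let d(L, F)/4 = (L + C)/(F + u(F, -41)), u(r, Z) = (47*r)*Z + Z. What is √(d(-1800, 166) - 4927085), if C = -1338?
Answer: 7*I*√10280970013605149/319757 ≈ 2219.7*I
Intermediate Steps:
u(r, Z) = Z + 47*Z*r (u(r, Z) = 47*Z*r + Z = Z + 47*Z*r)
d(L, F) = 4*(-1338 + L)/(-41 - 1926*F) (d(L, F) = 4*((L - 1338)/(F - 41*(1 + 47*F))) = 4*((-1338 + L)/(F + (-41 - 1927*F))) = 4*((-1338 + L)/(-41 - 1926*F)) = 4*(-1338 + L)/(-41 - 1926*F))
√(d(-1800, 166) - 4927085) = √(4*(1338 - 1*(-1800))/(41 + 1926*166) - 4927085) = √(4*(1338 + 1800)/(41 + 319716) - 4927085) = √(4*3138/319757 - 4927085) = √(4*(1/319757)*3138 - 4927085) = √(12552/319757 - 4927085) = √(-1575469905793/319757) = 7*I*√10280970013605149/319757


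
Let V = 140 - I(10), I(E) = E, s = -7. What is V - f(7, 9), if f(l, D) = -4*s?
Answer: 102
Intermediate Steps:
V = 130 (V = 140 - 1*10 = 140 - 10 = 130)
f(l, D) = 28 (f(l, D) = -4*(-7) = 28)
V - f(7, 9) = 130 - 1*28 = 130 - 28 = 102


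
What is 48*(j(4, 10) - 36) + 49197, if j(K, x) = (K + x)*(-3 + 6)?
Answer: 49485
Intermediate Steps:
j(K, x) = 3*K + 3*x (j(K, x) = (K + x)*3 = 3*K + 3*x)
48*(j(4, 10) - 36) + 49197 = 48*((3*4 + 3*10) - 36) + 49197 = 48*((12 + 30) - 36) + 49197 = 48*(42 - 36) + 49197 = 48*6 + 49197 = 288 + 49197 = 49485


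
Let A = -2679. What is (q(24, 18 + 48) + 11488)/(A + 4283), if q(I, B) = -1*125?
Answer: 11363/1604 ≈ 7.0842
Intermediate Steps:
q(I, B) = -125
(q(24, 18 + 48) + 11488)/(A + 4283) = (-125 + 11488)/(-2679 + 4283) = 11363/1604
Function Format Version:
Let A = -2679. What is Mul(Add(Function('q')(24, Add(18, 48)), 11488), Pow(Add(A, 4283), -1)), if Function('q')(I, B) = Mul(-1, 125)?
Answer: Rational(11363, 1604) ≈ 7.0842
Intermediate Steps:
Function('q')(I, B) = -125
Mul(Add(Function('q')(24, Add(18, 48)), 11488), Pow(Add(A, 4283), -1)) = Mul(Add(-125, 11488), Pow(Add(-2679, 4283), -1)) = Mul(11363, Pow(1604, -1)) = Mul(11363, Rational(1, 1604)) = Rational(11363, 1604)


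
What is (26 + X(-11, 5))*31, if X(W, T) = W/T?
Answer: 3689/5 ≈ 737.80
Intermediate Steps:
(26 + X(-11, 5))*31 = (26 - 11/5)*31 = (119/5)*31 = 3689/5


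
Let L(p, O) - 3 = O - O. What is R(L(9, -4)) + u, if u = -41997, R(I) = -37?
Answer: -42034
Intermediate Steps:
L(p, O) = 3 (L(p, O) = 3 + (O - O) = 3 + 0 = 3)
R(L(9, -4)) + u = -37 - 41997 = -42034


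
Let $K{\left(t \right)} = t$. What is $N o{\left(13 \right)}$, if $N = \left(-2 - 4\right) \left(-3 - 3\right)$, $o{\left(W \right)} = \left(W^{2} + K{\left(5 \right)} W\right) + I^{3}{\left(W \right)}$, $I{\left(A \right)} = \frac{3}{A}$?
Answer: $\frac{18508500}{2197} \approx 8424.4$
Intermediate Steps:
$o{\left(W \right)} = W^{2} + 5 W + \frac{27}{W^{3}}$ ($o{\left(W \right)} = \left(W^{2} + 5 W\right) + \left(\frac{3}{W}\right)^{3} = \left(W^{2} + 5 W\right) + \frac{27}{W^{3}} = W^{2} + 5 W + \frac{27}{W^{3}}$)
$N = 36$ ($N = \left(-6\right) \left(-6\right) = 36$)
$N o{\left(13 \right)} = 36 \frac{27 + 13^{4} \left(5 + 13\right)}{2197} = 36 \frac{27 + 28561 \cdot 18}{2197} = 36 \frac{27 + 514098}{2197} = 36 \cdot \frac{1}{2197} \cdot 514125 = 36 \cdot \frac{514125}{2197} = \frac{18508500}{2197}$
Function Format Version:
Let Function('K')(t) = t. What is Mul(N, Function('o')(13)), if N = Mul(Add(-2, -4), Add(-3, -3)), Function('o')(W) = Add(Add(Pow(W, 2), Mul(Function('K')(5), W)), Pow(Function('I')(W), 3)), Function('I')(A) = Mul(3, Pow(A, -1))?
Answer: Rational(18508500, 2197) ≈ 8424.4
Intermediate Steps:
Function('o')(W) = Add(Pow(W, 2), Mul(5, W), Mul(27, Pow(W, -3))) (Function('o')(W) = Add(Add(Pow(W, 2), Mul(5, W)), Pow(Mul(3, Pow(W, -1)), 3)) = Add(Add(Pow(W, 2), Mul(5, W)), Mul(27, Pow(W, -3))) = Add(Pow(W, 2), Mul(5, W), Mul(27, Pow(W, -3))))
N = 36 (N = Mul(-6, -6) = 36)
Mul(N, Function('o')(13)) = Mul(36, Mul(Pow(13, -3), Add(27, Mul(Pow(13, 4), Add(5, 13))))) = Mul(36, Mul(Rational(1, 2197), Add(27, Mul(28561, 18)))) = Mul(36, Mul(Rational(1, 2197), Add(27, 514098))) = Mul(36, Mul(Rational(1, 2197), 514125)) = Mul(36, Rational(514125, 2197)) = Rational(18508500, 2197)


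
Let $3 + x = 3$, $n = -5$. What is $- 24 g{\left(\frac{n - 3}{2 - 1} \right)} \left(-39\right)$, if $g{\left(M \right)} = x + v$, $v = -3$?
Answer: $-2808$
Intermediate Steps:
$x = 0$ ($x = -3 + 3 = 0$)
$g{\left(M \right)} = -3$ ($g{\left(M \right)} = 0 - 3 = -3$)
$- 24 g{\left(\frac{n - 3}{2 - 1} \right)} \left(-39\right) = \left(-24\right) \left(-3\right) \left(-39\right) = 72 \left(-39\right) = -2808$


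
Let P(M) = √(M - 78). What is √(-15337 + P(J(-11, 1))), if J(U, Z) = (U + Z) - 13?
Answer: √(-15337 + I*√101) ≈ 0.0406 + 123.84*I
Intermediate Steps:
J(U, Z) = -13 + U + Z
P(M) = √(-78 + M)
√(-15337 + P(J(-11, 1))) = √(-15337 + √(-78 + (-13 - 11 + 1))) = √(-15337 + √(-78 - 23)) = √(-15337 + √(-101)) = √(-15337 + I*√101)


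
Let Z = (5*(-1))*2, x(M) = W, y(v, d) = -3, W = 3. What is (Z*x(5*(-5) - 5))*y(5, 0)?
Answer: 90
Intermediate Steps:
x(M) = 3
Z = -10 (Z = -5*2 = -10)
(Z*x(5*(-5) - 5))*y(5, 0) = -10*3*(-3) = -30*(-3) = 90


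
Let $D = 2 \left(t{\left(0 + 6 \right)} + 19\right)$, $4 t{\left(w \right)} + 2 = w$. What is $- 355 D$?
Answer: $-14200$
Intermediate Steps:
$t{\left(w \right)} = - \frac{1}{2} + \frac{w}{4}$
$D = 40$ ($D = 2 \left(\left(- \frac{1}{2} + \frac{0 + 6}{4}\right) + 19\right) = 2 \left(\left(- \frac{1}{2} + \frac{1}{4} \cdot 6\right) + 19\right) = 2 \left(\left(- \frac{1}{2} + \frac{3}{2}\right) + 19\right) = 2 \left(1 + 19\right) = 2 \cdot 20 = 40$)
$- 355 D = \left(-355\right) 40 = -14200$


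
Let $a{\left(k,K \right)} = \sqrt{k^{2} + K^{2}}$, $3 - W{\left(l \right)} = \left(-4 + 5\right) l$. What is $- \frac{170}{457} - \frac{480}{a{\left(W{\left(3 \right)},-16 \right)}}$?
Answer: $- \frac{13880}{457} \approx -30.372$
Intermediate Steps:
$W{\left(l \right)} = 3 - l$ ($W{\left(l \right)} = 3 - \left(-4 + 5\right) l = 3 - 1 l = 3 - l$)
$a{\left(k,K \right)} = \sqrt{K^{2} + k^{2}}$
$- \frac{170}{457} - \frac{480}{a{\left(W{\left(3 \right)},-16 \right)}} = - \frac{170}{457} - \frac{480}{\sqrt{\left(-16\right)^{2} + \left(3 - 3\right)^{2}}} = \left(-170\right) \frac{1}{457} - \frac{480}{\sqrt{256 + \left(3 - 3\right)^{2}}} = - \frac{170}{457} - \frac{480}{\sqrt{256 + 0^{2}}} = - \frac{170}{457} - \frac{480}{\sqrt{256 + 0}} = - \frac{170}{457} - \frac{480}{\sqrt{256}} = - \frac{170}{457} - \frac{480}{16} = - \frac{170}{457} - 30 = - \frac{13880}{457}$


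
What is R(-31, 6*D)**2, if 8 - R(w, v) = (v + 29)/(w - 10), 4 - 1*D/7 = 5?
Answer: 99225/1681 ≈ 59.027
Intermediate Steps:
D = -7 (D = 28 - 7*5 = 28 - 35 = -7)
R(w, v) = 8 - (29 + v)/(-10 + w) (R(w, v) = 8 - (v + 29)/(w - 10) = 8 - (29 + v)/(-10 + w))
R(-31, 6*D)**2 = ((-109 - 6*(-7) + 8*(-31))/(-10 - 31))**2 = ((-109 - 1*(-42) - 248)/(-41))**2 = (-(-109 + 42 - 248)/41)**2 = (-1/41*(-315))**2 = (315/41)**2 = 99225/1681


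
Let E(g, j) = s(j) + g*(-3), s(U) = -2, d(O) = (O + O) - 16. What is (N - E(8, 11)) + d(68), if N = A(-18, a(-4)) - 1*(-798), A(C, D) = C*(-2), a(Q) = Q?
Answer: 980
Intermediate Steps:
d(O) = -16 + 2*O (d(O) = 2*O - 16 = -16 + 2*O)
A(C, D) = -2*C
E(g, j) = -2 - 3*g (E(g, j) = -2 + g*(-3) = -2 - 3*g)
N = 834 (N = -2*(-18) - 1*(-798) = 36 + 798 = 834)
(N - E(8, 11)) + d(68) = (834 - (-2 - 3*8)) + (-16 + 2*68) = (834 - (-2 - 24)) + (-16 + 136) = (834 - 1*(-26)) + 120 = (834 + 26) + 120 = 860 + 120 = 980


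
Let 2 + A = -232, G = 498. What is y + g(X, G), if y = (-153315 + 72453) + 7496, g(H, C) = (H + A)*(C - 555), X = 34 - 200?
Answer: -50566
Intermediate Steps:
A = -234 (A = -2 - 232 = -234)
X = -166
g(H, C) = (-555 + C)*(-234 + H) (g(H, C) = (H - 234)*(C - 555) = (-234 + H)*(-555 + C) = (-555 + C)*(-234 + H))
y = -73366 (y = -80862 + 7496 = -73366)
y + g(X, G) = -73366 + (129870 - 555*(-166) - 234*498 + 498*(-166)) = -73366 + (129870 + 92130 - 116532 - 82668) = -73366 + 22800 = -50566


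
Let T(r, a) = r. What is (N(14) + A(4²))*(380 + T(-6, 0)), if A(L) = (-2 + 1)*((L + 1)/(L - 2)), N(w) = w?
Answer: 33473/7 ≈ 4781.9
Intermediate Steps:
A(L) = -(1 + L)/(-2 + L)
(N(14) + A(4²))*(380 + T(-6, 0)) = (14 + (-1 - 1*4²)/(-2 + 4²))*(380 - 6) = (14 + (-1 - 1*16)/(-2 + 16))*374 = (14 + (-1 - 16)/14)*374 = (14 + (1/14)*(-17))*374 = (14 - 17/14)*374 = (179/14)*374 = 33473/7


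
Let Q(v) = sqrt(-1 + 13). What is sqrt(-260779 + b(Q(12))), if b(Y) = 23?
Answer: 2*I*sqrt(65189) ≈ 510.64*I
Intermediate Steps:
Q(v) = 2*sqrt(3) (Q(v) = sqrt(12) = 2*sqrt(3))
sqrt(-260779 + b(Q(12))) = sqrt(-260779 + 23) = sqrt(-260756) = 2*I*sqrt(65189)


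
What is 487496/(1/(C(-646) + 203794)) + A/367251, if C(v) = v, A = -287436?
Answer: 713142663169372/7201 ≈ 9.9034e+10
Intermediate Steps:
487496/(1/(C(-646) + 203794)) + A/367251 = 487496/(1/(-646 + 203794)) - 287436/367251 = 487496/(1/203148) - 287436*1/367251 = 487496/(1/203148) - 5636/7201 = 487496*203148 - 5636/7201 = 99033837408 - 5636/7201 = 713142663169372/7201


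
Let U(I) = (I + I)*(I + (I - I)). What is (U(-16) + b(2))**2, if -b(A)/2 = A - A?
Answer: 262144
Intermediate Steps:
b(A) = 0 (b(A) = -2*(A - A) = -2*0 = 0)
U(I) = 2*I**2 (U(I) = (2*I)*(I + 0) = (2*I)*I = 2*I**2)
(U(-16) + b(2))**2 = (2*(-16)**2 + 0)**2 = (2*256 + 0)**2 = (512 + 0)**2 = 512**2 = 262144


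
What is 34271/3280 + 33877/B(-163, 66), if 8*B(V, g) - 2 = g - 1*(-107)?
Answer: 178985981/114800 ≈ 1559.1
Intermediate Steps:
B(V, g) = 109/8 + g/8 (B(V, g) = ¼ + (g - 1*(-107))/8 = ¼ + (g + 107)/8 = ¼ + (107 + g)/8 = ¼ + (107/8 + g/8) = 109/8 + g/8)
34271/3280 + 33877/B(-163, 66) = 34271/3280 + 33877/(109/8 + (⅛)*66) = 34271*(1/3280) + 33877/(109/8 + 33/4) = 34271/3280 + 33877/(175/8) = 34271/3280 + 33877*(8/175) = 34271/3280 + 271016/175 = 178985981/114800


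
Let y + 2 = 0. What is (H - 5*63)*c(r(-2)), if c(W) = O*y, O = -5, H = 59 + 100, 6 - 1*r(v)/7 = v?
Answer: -1560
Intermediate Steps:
r(v) = 42 - 7*v
H = 159
y = -2 (y = -2 + 0 = -2)
c(W) = 10 (c(W) = -5*(-2) = 10)
(H - 5*63)*c(r(-2)) = (159 - 5*63)*10 = (159 - 315)*10 = -156*10 = -1560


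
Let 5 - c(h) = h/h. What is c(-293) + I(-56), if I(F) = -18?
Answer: -14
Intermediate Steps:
c(h) = 4 (c(h) = 5 - h/h = 5 - 1*1 = 5 - 1 = 4)
c(-293) + I(-56) = 4 - 18 = -14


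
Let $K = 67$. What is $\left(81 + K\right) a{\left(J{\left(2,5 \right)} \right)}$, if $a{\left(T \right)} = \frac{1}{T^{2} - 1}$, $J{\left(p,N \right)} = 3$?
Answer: $\frac{37}{2} \approx 18.5$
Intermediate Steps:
$a{\left(T \right)} = \frac{1}{-1 + T^{2}}$
$\left(81 + K\right) a{\left(J{\left(2,5 \right)} \right)} = \frac{81 + 67}{-1 + 3^{2}} = \frac{148}{-1 + 9} = \frac{148}{8} = 148 \cdot \frac{1}{8} = \frac{37}{2}$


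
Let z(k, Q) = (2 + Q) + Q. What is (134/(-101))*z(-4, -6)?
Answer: 1340/101 ≈ 13.267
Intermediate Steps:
z(k, Q) = 2 + 2*Q
(134/(-101))*z(-4, -6) = (134/(-101))*(2 + 2*(-6)) = (134*(-1/101))*(2 - 12) = -134/101*(-10) = 1340/101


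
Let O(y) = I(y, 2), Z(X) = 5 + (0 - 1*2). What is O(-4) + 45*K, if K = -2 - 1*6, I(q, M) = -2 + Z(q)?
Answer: -359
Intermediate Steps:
Z(X) = 3 (Z(X) = 5 + (0 - 2) = 5 - 2 = 3)
I(q, M) = 1 (I(q, M) = -2 + 3 = 1)
O(y) = 1
K = -8 (K = -2 - 6 = -8)
O(-4) + 45*K = 1 + 45*(-8) = 1 - 360 = -359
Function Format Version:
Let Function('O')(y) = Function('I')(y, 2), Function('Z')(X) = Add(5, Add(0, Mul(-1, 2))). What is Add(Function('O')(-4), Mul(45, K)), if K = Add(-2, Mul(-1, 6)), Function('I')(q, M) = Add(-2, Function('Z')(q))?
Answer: -359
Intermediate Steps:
Function('Z')(X) = 3 (Function('Z')(X) = Add(5, Add(0, -2)) = Add(5, -2) = 3)
Function('I')(q, M) = 1 (Function('I')(q, M) = Add(-2, 3) = 1)
Function('O')(y) = 1
K = -8 (K = Add(-2, -6) = -8)
Add(Function('O')(-4), Mul(45, K)) = Add(1, Mul(45, -8)) = Add(1, -360) = -359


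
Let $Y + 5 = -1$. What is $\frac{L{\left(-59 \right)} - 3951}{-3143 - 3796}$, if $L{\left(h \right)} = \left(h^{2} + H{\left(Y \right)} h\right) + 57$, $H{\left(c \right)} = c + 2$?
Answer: $\frac{59}{2313} \approx 0.025508$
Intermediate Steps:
$Y = -6$ ($Y = -5 - 1 = -6$)
$H{\left(c \right)} = 2 + c$
$L{\left(h \right)} = 57 + h^{2} - 4 h$ ($L{\left(h \right)} = \left(h^{2} + \left(2 - 6\right) h\right) + 57 = \left(h^{2} - 4 h\right) + 57 = 57 + h^{2} - 4 h$)
$\frac{L{\left(-59 \right)} - 3951}{-3143 - 3796} = \frac{\left(57 + \left(-59\right)^{2} - -236\right) - 3951}{-3143 - 3796} = \frac{\left(57 + 3481 + 236\right) - 3951}{-6939} = \left(3774 - 3951\right) \left(- \frac{1}{6939}\right) = \left(-177\right) \left(- \frac{1}{6939}\right) = \frac{59}{2313}$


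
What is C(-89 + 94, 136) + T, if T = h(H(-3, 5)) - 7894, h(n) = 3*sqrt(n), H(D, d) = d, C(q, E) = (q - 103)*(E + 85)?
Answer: -29552 + 3*sqrt(5) ≈ -29545.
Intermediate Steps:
C(q, E) = (-103 + q)*(85 + E)
T = -7894 + 3*sqrt(5) (T = 3*sqrt(5) - 7894 = -7894 + 3*sqrt(5) ≈ -7887.3)
C(-89 + 94, 136) + T = (-8755 - 103*136 + 85*(-89 + 94) + 136*(-89 + 94)) + (-7894 + 3*sqrt(5)) = (-8755 - 14008 + 85*5 + 136*5) + (-7894 + 3*sqrt(5)) = (-8755 - 14008 + 425 + 680) + (-7894 + 3*sqrt(5)) = -21658 + (-7894 + 3*sqrt(5)) = -29552 + 3*sqrt(5)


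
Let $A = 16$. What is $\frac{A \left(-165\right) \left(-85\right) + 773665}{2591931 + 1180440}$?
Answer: $\frac{998065}{3772371} \approx 0.26457$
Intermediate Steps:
$\frac{A \left(-165\right) \left(-85\right) + 773665}{2591931 + 1180440} = \frac{16 \left(-165\right) \left(-85\right) + 773665}{2591931 + 1180440} = \frac{\left(-2640\right) \left(-85\right) + 773665}{3772371} = \left(224400 + 773665\right) \frac{1}{3772371} = 998065 \cdot \frac{1}{3772371} = \frac{998065}{3772371}$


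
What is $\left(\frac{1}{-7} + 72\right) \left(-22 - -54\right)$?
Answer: $\frac{16096}{7} \approx 2299.4$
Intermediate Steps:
$\left(\frac{1}{-7} + 72\right) \left(-22 - -54\right) = \left(- \frac{1}{7} + 72\right) \left(-22 + 54\right) = \frac{503}{7} \cdot 32 = \frac{16096}{7}$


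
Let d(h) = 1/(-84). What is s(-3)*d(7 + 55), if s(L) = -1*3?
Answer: 1/28 ≈ 0.035714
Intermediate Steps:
s(L) = -3
d(h) = -1/84
s(-3)*d(7 + 55) = -3*(-1/84) = 1/28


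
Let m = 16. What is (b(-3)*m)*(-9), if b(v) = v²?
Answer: -1296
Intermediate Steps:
(b(-3)*m)*(-9) = ((-3)²*16)*(-9) = (9*16)*(-9) = 144*(-9) = -1296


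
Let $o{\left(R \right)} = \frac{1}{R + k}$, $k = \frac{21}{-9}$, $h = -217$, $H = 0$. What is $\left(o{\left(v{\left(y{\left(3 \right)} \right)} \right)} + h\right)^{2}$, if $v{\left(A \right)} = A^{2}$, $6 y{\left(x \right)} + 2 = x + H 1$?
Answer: $\frac{325694209}{6889} \approx 47277.0$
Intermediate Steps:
$k = - \frac{7}{3}$ ($k = 21 \left(- \frac{1}{9}\right) = - \frac{7}{3} \approx -2.3333$)
$y{\left(x \right)} = - \frac{1}{3} + \frac{x}{6}$ ($y{\left(x \right)} = - \frac{1}{3} + \frac{x + 0 \cdot 1}{6} = - \frac{1}{3} + \frac{x + 0}{6} = - \frac{1}{3} + \frac{x}{6}$)
$o{\left(R \right)} = \frac{1}{- \frac{7}{3} + R}$ ($o{\left(R \right)} = \frac{1}{R - \frac{7}{3}} = \frac{1}{- \frac{7}{3} + R}$)
$\left(o{\left(v{\left(y{\left(3 \right)} \right)} \right)} + h\right)^{2} = \left(\frac{3}{-7 + 3 \left(- \frac{1}{3} + \frac{1}{6} \cdot 3\right)^{2}} - 217\right)^{2} = \left(\frac{3}{-7 + 3 \left(- \frac{1}{3} + \frac{1}{2}\right)^{2}} - 217\right)^{2} = \left(\frac{3}{-7 + \frac{3}{36}} - 217\right)^{2} = \left(\frac{3}{-7 + 3 \cdot \frac{1}{36}} - 217\right)^{2} = \left(\frac{3}{-7 + \frac{1}{12}} - 217\right)^{2} = \left(\frac{3}{- \frac{83}{12}} - 217\right)^{2} = \left(3 \left(- \frac{12}{83}\right) - 217\right)^{2} = \left(- \frac{36}{83} - 217\right)^{2} = \left(- \frac{18047}{83}\right)^{2} = \frac{325694209}{6889}$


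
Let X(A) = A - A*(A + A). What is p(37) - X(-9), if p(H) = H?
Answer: 208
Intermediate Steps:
X(A) = A - 2*A**2 (X(A) = A - A*2*A = A - 2*A**2)
p(37) - X(-9) = 37 - (-9)*(1 - 2*(-9)) = 37 - (-9)*(1 + 18) = 37 - (-9)*19 = 37 - 1*(-171) = 37 + 171 = 208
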